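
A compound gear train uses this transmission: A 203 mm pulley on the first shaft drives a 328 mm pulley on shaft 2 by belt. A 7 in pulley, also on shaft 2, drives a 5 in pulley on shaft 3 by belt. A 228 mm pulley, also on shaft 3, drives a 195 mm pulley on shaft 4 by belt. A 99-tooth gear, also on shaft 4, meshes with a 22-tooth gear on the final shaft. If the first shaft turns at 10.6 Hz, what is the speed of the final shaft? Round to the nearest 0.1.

48.3 Hz

belt 328/203 = 1.6158 → 10.6/1.6158 = 6.5604 Hz
belt 5/7 = 0.71429 → 6.5604/0.71429 = 9.1845 Hz
belt 195/228 = 0.85526 → 9.1845/0.85526 = 10.739 Hz
gear mesh 22/99 = 0.22222 → 10.739/0.22222 = 48.325 Hz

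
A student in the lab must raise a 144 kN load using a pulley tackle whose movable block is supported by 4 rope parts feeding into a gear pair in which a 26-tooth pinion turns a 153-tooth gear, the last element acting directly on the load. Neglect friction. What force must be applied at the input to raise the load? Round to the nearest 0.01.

Block-and-tackle MA = number of supporting rope parts = 4.
Gear pair MA = 153/26 = 5.8846.
Combined ideal MA = 4 × 5.8846 = 23.538.
Effort = load / MA = 144 / 23.538 = 6.1176 kN.

6.12 kN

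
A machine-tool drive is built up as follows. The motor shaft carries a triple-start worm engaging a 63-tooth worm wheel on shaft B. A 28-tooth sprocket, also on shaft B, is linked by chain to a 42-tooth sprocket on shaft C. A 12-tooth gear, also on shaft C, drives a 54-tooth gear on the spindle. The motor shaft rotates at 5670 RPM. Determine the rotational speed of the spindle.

40 RPM

worm 63/3 = 21 → 5670/21 = 270 RPM
chain 42/28 = 1.5 → 270/1.5 = 180 RPM
gear mesh 54/12 = 4.5 → 180/4.5 = 40 RPM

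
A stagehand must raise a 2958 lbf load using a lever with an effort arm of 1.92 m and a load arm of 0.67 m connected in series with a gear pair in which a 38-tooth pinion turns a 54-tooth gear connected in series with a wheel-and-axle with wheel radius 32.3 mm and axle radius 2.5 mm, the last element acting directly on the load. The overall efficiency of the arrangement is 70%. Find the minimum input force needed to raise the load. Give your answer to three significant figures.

80.3 lbf

Lever MA = effort arm / load arm = 1.92/0.67 = 2.8657.
Gear pair MA = 54/38 = 1.4211.
Wheel-and-axle MA = R/r = 32.3/2.5 = 12.92.
Combined ideal MA = 2.8657 × 1.4211 × 12.92 = 52.614.
Actual MA = 52.614 × 0.70 = 36.83.
Effort = load / actual MA = 2958 / 36.83 = 80.316 lbf.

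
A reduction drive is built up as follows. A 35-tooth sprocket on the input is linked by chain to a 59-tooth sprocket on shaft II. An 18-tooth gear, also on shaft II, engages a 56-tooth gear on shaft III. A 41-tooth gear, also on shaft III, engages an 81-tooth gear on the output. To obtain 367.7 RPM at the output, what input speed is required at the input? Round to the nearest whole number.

3810 RPM

Overall ratio R = 1.6857 × 3.1111 × 1.9756 = 10.361.
Required input speed = output speed × R = 367.7 × 10.361 = 3809.7 RPM.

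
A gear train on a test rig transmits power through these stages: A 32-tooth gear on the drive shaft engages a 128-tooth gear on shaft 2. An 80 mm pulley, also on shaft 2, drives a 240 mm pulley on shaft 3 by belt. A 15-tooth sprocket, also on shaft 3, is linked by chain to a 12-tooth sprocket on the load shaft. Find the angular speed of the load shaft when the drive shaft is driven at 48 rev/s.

5 rev/s

gear mesh 128/32 = 4 → 48/4 = 12 rev/s
belt 240/80 = 3 → 12/3 = 4 rev/s
chain 12/15 = 0.8 → 4/0.8 = 5 rev/s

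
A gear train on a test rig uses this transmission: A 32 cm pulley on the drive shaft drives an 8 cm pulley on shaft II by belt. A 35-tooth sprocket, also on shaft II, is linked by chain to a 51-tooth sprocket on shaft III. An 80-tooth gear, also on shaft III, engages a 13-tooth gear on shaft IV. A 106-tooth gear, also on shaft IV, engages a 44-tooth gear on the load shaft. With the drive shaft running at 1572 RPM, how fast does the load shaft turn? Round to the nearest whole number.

63975 RPM

the drive shaft → shaft II (belt, 8/32): 1572 ÷ 0.25 = 6288 RPM
shaft II → shaft III (chain, 51/35): 6288 ÷ 1.4571 = 4315.3 RPM
shaft III → shaft IV (gear mesh, 13/80): 4315.3 ÷ 0.1625 = 26556 RPM
shaft IV → the load shaft (gear mesh, 44/106): 26556 ÷ 0.41509 = 63975 RPM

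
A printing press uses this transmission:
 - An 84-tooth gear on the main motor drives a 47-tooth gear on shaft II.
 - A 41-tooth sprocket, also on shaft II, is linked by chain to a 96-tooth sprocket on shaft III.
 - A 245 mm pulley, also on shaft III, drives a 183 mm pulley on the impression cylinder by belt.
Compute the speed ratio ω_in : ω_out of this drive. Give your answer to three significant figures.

Each stage contributes driven/driver: gear mesh 47/84 = 0.55952, chain 96/41 = 2.3415, belt 183/245 = 0.74694.
Overall: 0.55952 × 2.3415 × 0.74694 = 0.97857.

0.979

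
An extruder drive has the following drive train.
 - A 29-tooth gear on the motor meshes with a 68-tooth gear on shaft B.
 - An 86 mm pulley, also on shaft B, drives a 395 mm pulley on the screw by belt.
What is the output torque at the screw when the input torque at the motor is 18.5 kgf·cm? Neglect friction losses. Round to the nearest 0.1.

gear mesh 68/29 = 2.3448 → τ = 18.5·2.3448 = 43.379 kgf·cm
belt 395/86 = 4.593 → τ = 43.379·4.593 = 199.24 kgf·cm

199.2 kgf·cm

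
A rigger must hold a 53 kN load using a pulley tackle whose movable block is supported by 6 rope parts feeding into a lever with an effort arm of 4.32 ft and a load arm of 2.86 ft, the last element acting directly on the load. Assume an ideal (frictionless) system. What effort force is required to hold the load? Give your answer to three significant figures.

5.85 kN

Block-and-tackle MA = number of supporting rope parts = 6.
Lever MA = effort arm / load arm = 4.32/2.86 = 1.5105.
Combined ideal MA = 6 × 1.5105 = 9.0629.
Effort = load / MA = 53 / 9.0629 = 5.848 kN.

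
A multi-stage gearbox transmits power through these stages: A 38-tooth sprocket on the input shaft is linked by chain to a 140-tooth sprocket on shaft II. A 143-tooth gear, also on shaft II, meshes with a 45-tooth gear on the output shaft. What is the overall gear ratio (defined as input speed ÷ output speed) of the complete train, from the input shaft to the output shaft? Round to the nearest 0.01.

1.16

Each stage contributes driven/driver: chain 140/38 = 3.6842, gear mesh 45/143 = 0.31469.
Overall: 3.6842 × 0.31469 = 1.1594.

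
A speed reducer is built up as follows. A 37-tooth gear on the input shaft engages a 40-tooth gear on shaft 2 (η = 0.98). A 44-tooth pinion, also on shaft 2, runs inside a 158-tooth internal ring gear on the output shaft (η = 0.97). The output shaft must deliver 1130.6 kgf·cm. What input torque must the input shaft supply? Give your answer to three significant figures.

306 kgf·cm

Overall ratio R = 1.0811 × 3.5909 = 3.8821; overall efficiency η = 0.98 × 0.97 = 0.9506.
Input torque = output torque / (R × η) = 1130.6 / (3.8821 × 0.9506) = 306.37 kgf·cm.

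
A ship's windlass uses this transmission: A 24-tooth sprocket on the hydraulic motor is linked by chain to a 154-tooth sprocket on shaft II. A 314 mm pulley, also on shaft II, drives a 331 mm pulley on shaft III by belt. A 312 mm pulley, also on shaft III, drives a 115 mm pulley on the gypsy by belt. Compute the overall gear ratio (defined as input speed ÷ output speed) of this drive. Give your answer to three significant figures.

Each stage contributes driven/driver: chain 154/24 = 6.4167, belt 331/314 = 1.0541, belt 115/312 = 0.36859.
Overall: 6.4167 × 1.0541 × 0.36859 = 2.4932.

2.49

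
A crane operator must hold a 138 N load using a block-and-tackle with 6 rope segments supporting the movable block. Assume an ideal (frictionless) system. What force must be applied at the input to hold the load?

23 N

Block-and-tackle MA = number of supporting rope parts = 6.
Effort = load / MA = 138 / 6 = 23 N.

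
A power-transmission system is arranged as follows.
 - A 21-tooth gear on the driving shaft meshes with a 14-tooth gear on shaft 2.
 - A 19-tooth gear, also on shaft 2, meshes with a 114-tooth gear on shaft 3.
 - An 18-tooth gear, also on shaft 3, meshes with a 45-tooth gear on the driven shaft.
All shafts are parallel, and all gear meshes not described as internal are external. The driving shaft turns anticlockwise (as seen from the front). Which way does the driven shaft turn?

the driving shaft → shaft 2: external mesh, 1 reversal → CW.
shaft 2 → shaft 3: external mesh, 1 reversal → CCW.
shaft 3 → the driven shaft: external mesh, 1 reversal → CW.
3 reversals in total — an odd number — so the driven shaft turns opposite to the driving shaft.

clockwise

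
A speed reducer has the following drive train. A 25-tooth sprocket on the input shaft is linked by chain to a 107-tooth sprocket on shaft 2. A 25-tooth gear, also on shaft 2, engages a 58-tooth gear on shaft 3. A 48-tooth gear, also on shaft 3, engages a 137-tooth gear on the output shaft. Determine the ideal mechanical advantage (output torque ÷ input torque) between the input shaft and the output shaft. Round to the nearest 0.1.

Each stage contributes driven/driver: chain 107/25 = 4.28, gear mesh 58/25 = 2.32, gear mesh 137/48 = 2.8542.
Overall: 4.28 × 2.32 × 2.8542 = 28.341.

28.3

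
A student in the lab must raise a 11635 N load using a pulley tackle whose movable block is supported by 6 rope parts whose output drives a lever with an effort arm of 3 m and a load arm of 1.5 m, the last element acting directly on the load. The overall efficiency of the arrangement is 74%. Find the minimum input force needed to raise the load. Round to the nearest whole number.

Block-and-tackle MA = number of supporting rope parts = 6.
Lever MA = effort arm / load arm = 3/1.5 = 2.
Combined ideal MA = 6 × 2 = 12.
Actual MA = 12 × 0.74 = 8.88.
Effort = load / actual MA = 11635 / 8.88 = 1310.2 N.

1310 N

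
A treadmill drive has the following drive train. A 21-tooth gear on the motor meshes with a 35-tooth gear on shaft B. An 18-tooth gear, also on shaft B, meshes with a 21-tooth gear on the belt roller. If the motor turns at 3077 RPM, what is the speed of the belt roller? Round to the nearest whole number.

1582 RPM

gear mesh 35/21 = 1.6667 → 3077/1.6667 = 1846.2 RPM
gear mesh 21/18 = 1.1667 → 1846.2/1.1667 = 1582.5 RPM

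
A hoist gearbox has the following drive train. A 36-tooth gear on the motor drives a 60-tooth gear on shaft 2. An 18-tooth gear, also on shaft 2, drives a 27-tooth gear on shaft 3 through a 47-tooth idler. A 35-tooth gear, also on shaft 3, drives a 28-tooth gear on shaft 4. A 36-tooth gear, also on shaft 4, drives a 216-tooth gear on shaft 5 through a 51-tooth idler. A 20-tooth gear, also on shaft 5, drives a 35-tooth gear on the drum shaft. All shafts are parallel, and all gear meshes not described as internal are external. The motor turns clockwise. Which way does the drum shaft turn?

anticlockwise

the motor → shaft 2: external mesh, 1 reversal → CCW.
shaft 2 → shaft 3: driver → idler → driven is 2 external meshes, 2 reversals → CCW.
shaft 3 → shaft 4: external mesh, 1 reversal → CW.
shaft 4 → shaft 5: driver → idler → driven is 2 external meshes, 2 reversals → CW.
shaft 5 → the drum shaft: external mesh, 1 reversal → CCW.
7 reversals in total — an odd number — so the drum shaft turns opposite to the motor.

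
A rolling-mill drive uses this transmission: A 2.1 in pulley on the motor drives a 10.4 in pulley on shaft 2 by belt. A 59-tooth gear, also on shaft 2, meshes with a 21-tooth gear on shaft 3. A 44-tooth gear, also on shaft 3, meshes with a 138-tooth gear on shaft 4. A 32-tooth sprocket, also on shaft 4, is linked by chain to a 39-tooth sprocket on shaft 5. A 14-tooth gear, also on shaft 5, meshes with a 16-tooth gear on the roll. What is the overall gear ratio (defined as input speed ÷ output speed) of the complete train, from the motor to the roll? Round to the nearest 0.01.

Each stage contributes driven/driver: belt 10.4/2.1 = 4.9524, gear mesh 21/59 = 0.35593, gear mesh 138/44 = 3.1364, chain 39/32 = 1.2188, gear mesh 16/14 = 1.1429.
Overall: 4.9524 × 0.35593 × 3.1364 × 1.2188 × 1.1429 = 7.7004.

7.70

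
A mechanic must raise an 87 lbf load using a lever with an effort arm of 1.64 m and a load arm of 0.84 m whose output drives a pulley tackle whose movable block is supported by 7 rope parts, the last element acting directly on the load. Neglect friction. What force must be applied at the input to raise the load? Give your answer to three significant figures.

6.37 lbf

Lever MA = effort arm / load arm = 1.64/0.84 = 1.9524.
Block-and-tackle MA = number of supporting rope parts = 7.
Combined ideal MA = 1.9524 × 7 = 13.667.
Effort = load / MA = 87 / 13.667 = 6.3659 lbf.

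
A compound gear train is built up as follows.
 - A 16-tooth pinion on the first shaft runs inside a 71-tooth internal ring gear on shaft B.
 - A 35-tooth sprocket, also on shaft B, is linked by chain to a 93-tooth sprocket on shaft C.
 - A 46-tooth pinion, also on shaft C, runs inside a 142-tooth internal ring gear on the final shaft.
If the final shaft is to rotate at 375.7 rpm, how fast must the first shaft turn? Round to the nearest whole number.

13675 rpm

Overall ratio R = 4.4375 × 2.6571 × 3.087 = 36.399.
Required input speed = output speed × R = 375.7 × 36.399 = 13675 rpm.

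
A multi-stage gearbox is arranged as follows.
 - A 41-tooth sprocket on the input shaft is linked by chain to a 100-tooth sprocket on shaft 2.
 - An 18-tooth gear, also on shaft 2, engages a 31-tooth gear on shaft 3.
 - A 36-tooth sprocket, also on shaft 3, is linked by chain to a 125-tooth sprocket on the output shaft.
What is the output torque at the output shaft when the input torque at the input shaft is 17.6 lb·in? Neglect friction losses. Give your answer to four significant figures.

Chain: ratio = 100/41 = 2.439; torque at shaft 2 = 17.6 × 2.439 = 42.927 lb·in.
Gear mesh: ratio = 31/18 = 1.7222; torque at shaft 3 = 42.927 × 1.7222 = 73.93 lb·in.
Chain: ratio = 125/36 = 3.4722; torque at the output shaft = 73.93 × 3.4722 = 256.7 lb·in.

256.7 lb·in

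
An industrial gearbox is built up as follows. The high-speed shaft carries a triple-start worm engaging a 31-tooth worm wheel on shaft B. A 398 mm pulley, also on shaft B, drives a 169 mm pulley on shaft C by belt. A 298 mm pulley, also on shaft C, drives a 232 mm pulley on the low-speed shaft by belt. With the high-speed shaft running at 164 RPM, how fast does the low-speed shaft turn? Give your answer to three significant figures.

Worm: ratio = 31/3 = 10.333, so shaft B turns at 164 / 10.333 = 15.871 RPM.
Belt: ratio = 169/398 = 0.42462, so shaft C turns at 15.871 / 0.42462 = 37.377 RPM.
Belt: ratio = 232/298 = 0.77852, so the low-speed shaft turns at 37.377 / 0.77852 = 48.01 RPM.

48.0 RPM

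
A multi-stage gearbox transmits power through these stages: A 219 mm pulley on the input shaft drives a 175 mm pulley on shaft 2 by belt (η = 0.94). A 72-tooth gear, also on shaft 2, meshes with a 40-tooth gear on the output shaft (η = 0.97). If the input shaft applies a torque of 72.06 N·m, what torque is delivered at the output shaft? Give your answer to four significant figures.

29.17 N·m

Belt: ratio = 175/219 = 0.79909; torque at shaft 2 = 72.06 × 0.79909 × 0.94 = 54.127 N·m.
Gear mesh: ratio = 40/72 = 0.55556; torque at the output shaft = 54.127 × 0.55556 × 0.97 = 29.169 N·m.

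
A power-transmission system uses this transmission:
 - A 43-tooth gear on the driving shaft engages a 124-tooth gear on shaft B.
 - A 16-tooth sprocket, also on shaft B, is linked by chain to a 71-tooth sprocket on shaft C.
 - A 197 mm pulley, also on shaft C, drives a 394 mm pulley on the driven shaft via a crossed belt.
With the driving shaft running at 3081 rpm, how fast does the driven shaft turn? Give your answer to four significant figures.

the driving shaft → shaft B (gear mesh, 124/43): 3081 ÷ 2.8837 = 1068.4 rpm
shaft B → shaft C (chain, 71/16): 1068.4 ÷ 4.4375 = 240.77 rpm
shaft C → the driven shaft (belt, 394/197): 240.77 ÷ 2 = 120.38 rpm

120.4 rpm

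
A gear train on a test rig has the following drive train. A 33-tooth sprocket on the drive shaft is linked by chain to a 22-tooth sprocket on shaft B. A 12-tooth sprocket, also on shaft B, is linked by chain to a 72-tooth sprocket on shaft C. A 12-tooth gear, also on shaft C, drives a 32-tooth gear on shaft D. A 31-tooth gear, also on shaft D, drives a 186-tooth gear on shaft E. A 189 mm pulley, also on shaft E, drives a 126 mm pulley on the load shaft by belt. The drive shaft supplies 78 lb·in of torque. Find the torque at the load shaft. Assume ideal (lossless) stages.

chain 22/33 = 0.66667 → τ = 78·0.66667 = 52 lb·in
chain 72/12 = 6 → τ = 52·6 = 312 lb·in
gear mesh 32/12 = 2.6667 → τ = 312·2.6667 = 832 lb·in
gear mesh 186/31 = 6 → τ = 832·6 = 4992 lb·in
belt 126/189 = 0.66667 → τ = 4992·0.66667 = 3328 lb·in

3328 lb·in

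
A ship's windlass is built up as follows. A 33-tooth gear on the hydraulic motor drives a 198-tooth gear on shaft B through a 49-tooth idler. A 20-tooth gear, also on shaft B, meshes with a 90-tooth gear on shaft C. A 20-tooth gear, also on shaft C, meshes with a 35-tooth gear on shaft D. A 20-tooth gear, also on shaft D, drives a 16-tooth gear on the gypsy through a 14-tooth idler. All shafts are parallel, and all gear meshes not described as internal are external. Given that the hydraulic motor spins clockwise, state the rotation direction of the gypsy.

the hydraulic motor → shaft B: driver → idler → driven is 2 external meshes, 2 reversals → CW.
shaft B → shaft C: external mesh, 1 reversal → CCW.
shaft C → shaft D: external mesh, 1 reversal → CW.
shaft D → the gypsy: driver → idler → driven is 2 external meshes, 2 reversals → CW.
6 reversals in total — an even number — so the gypsy turns the same way as the hydraulic motor.

clockwise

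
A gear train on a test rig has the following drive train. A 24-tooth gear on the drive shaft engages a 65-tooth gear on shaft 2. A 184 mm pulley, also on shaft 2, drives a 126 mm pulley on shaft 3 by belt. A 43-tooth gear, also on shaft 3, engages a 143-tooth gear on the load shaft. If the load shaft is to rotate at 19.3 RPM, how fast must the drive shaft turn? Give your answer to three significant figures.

119 RPM

Overall ratio R = 2.7083 × 0.68478 × 3.3256 = 6.1677.
Required input speed = output speed × R = 19.3 × 6.1677 = 119.04 RPM.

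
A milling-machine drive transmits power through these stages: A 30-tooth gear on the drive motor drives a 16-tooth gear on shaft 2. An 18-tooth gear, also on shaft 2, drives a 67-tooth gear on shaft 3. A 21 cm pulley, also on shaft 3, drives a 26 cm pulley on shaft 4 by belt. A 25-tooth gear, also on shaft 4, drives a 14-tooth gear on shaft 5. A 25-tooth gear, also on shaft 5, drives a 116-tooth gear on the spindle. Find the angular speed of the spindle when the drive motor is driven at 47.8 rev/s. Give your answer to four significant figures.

7.485 rev/s

the drive motor → shaft 2 (gear mesh, 16/30): 47.8 ÷ 0.53333 = 89.625 rev/s
shaft 2 → shaft 3 (gear mesh, 67/18): 89.625 ÷ 3.7222 = 24.078 rev/s
shaft 3 → shaft 4 (belt, 26/21): 24.078 ÷ 1.2381 = 19.448 rev/s
shaft 4 → shaft 5 (gear mesh, 14/25): 19.448 ÷ 0.56 = 34.728 rev/s
shaft 5 → the spindle (gear mesh, 116/25): 34.728 ÷ 4.64 = 7.4846 rev/s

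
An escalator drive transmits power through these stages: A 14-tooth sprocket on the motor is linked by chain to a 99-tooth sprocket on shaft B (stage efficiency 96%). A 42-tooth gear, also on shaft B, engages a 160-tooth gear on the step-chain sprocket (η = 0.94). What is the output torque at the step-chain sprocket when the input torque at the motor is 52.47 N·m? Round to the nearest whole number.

1276 N·m

Chain: ratio = 99/14 = 7.0714; torque at shaft B = 52.47 × 7.0714 × 0.96 = 356.2 N·m.
Gear mesh: ratio = 160/42 = 3.8095; torque at the step-chain sprocket = 356.2 × 3.8095 × 0.94 = 1275.5 N·m.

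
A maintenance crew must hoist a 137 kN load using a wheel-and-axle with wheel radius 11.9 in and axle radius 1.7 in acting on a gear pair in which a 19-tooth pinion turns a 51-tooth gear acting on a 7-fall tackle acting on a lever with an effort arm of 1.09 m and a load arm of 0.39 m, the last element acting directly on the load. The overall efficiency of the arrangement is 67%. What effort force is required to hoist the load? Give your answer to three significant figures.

0.556 kN

Wheel-and-axle MA = R/r = 11.9/1.7 = 7.
Gear pair MA = 51/19 = 2.6842.
Block-and-tackle MA = number of supporting rope parts = 7.
Lever MA = effort arm / load arm = 1.09/0.39 = 2.7949.
Combined ideal MA = 7 × 2.6842 × 7 × 2.7949 = 367.6.
Actual MA = 367.6 × 0.67 = 246.29.
Effort = load / actual MA = 137 / 246.29 = 0.55625 kN.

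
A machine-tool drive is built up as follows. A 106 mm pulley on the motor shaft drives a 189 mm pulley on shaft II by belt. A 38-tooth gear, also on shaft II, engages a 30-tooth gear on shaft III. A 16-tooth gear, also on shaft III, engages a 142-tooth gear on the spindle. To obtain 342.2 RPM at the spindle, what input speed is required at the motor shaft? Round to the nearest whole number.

Overall ratio R = 1.783 × 0.78947 × 8.875 = 12.493.
Required input speed = output speed × R = 342.2 × 12.493 = 4275.1 RPM.

4275 RPM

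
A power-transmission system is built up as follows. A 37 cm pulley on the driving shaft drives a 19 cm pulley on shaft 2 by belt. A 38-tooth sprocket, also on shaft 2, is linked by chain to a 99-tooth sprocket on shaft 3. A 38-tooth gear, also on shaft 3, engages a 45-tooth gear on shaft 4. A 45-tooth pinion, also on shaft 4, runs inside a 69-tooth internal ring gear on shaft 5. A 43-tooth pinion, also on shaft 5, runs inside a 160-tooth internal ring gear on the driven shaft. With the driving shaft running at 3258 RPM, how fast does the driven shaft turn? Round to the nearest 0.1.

360.4 RPM

belt 19/37 = 0.51351 → 3258/0.51351 = 6344.5 RPM
chain 99/38 = 2.6053 → 6344.5/2.6053 = 2435.3 RPM
gear mesh 45/38 = 1.1842 → 2435.3/1.1842 = 2056.5 RPM
internal gear 69/45 = 1.5333 → 2056.5/1.5333 = 1341.2 RPM
internal gear 160/43 = 3.7209 → 1341.2/3.7209 = 360.44 RPM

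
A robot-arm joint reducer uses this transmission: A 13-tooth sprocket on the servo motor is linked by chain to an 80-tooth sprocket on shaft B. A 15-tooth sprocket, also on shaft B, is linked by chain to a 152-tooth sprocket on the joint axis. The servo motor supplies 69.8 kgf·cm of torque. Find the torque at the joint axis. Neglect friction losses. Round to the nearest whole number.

4353 kgf·cm

chain 80/13 = 6.1538 → τ = 69.8·6.1538 = 429.54 kgf·cm
chain 152/15 = 10.133 → τ = 429.54·10.133 = 4352.7 kgf·cm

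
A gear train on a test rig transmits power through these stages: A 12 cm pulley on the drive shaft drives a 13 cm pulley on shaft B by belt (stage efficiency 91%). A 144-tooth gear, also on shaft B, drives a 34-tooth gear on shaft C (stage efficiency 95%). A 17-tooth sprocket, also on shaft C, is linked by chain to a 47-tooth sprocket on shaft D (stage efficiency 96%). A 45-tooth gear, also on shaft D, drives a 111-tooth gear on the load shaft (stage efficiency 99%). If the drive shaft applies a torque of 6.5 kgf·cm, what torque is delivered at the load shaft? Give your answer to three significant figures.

9.32 kgf·cm

Belt: ratio = 13/12 = 1.0833; torque at shaft B = 6.5 × 1.0833 × 0.91 = 6.4079 kgf·cm.
Gear mesh: ratio = 34/144 = 0.23611; torque at shaft C = 6.4079 × 0.23611 × 0.95 = 1.4373 kgf·cm.
Chain: ratio = 47/17 = 2.7647; torque at shaft D = 1.4373 × 2.7647 × 0.96 = 3.8148 kgf·cm.
Gear mesh: ratio = 111/45 = 2.4667; torque at the load shaft = 3.8148 × 2.4667 × 0.99 = 9.3159 kgf·cm.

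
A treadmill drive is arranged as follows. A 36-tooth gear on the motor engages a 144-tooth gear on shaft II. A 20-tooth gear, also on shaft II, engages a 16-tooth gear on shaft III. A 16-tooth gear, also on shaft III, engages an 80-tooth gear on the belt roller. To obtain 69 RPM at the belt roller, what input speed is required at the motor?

Overall ratio R = 4 × 0.8 × 5 = 16.
Required input speed = output speed × R = 69 × 16 = 1104 RPM.

1104 RPM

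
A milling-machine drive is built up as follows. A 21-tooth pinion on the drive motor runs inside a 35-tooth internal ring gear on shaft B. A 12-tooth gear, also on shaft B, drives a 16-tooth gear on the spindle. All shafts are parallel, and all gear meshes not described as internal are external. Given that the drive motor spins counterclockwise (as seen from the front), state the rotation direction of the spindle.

clockwise

the drive motor → shaft B: internal mesh, same direction → CCW.
shaft B → the spindle: external mesh, 1 reversal → CW.
1 reversal in total — an odd number — so the spindle turns opposite to the drive motor.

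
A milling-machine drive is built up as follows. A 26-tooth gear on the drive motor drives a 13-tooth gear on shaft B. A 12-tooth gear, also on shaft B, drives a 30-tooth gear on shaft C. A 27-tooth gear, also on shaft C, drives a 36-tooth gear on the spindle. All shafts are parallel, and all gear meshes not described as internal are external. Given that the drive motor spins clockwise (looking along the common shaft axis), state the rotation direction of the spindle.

counterclockwise

the drive motor → shaft B: external mesh, 1 reversal → CCW.
shaft B → shaft C: external mesh, 1 reversal → CW.
shaft C → the spindle: external mesh, 1 reversal → CCW.
3 reversals in total — an odd number — so the spindle turns opposite to the drive motor.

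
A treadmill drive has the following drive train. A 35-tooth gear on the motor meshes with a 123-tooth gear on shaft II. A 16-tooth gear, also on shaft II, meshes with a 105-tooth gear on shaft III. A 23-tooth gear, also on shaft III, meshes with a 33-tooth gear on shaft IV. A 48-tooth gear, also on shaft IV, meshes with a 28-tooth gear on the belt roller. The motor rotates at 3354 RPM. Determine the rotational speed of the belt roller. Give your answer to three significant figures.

174 RPM

gear mesh 123/35 = 3.5143 → 3354/3.5143 = 954.39 RPM
gear mesh 105/16 = 6.5625 → 954.39/6.5625 = 145.43 RPM
gear mesh 33/23 = 1.4348 → 145.43/1.4348 = 101.36 RPM
gear mesh 28/48 = 0.58333 → 101.36/0.58333 = 173.76 RPM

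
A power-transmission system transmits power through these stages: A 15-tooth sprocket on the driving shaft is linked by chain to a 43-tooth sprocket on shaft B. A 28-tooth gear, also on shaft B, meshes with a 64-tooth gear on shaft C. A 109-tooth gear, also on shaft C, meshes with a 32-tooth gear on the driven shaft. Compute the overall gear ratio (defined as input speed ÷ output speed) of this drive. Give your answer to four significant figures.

1.924

Each stage contributes driven/driver: chain 43/15 = 2.8667, gear mesh 64/28 = 2.2857, gear mesh 32/109 = 0.29358.
Overall: 2.8667 × 2.2857 × 0.29358 = 1.9236.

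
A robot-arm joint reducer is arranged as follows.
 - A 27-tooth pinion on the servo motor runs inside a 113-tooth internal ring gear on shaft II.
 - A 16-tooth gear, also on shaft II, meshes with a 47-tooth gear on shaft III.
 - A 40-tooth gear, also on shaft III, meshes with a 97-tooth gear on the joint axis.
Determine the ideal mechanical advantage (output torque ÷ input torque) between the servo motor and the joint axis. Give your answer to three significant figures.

Each stage contributes driven/driver: internal gear 113/27 = 4.1852, gear mesh 47/16 = 2.9375, gear mesh 97/40 = 2.425.
Overall: 4.1852 × 2.9375 × 2.425 = 29.813.

29.8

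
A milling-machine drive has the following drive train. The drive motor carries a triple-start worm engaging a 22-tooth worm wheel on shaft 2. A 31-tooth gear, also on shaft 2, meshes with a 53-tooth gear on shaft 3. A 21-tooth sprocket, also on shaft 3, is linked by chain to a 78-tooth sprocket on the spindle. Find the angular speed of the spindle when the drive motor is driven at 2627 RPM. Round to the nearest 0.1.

the drive motor → shaft 2 (worm, 22/3): 2627 ÷ 7.3333 = 358.23 RPM
shaft 2 → shaft 3 (gear mesh, 53/31): 358.23 ÷ 1.7097 = 209.53 RPM
shaft 3 → the spindle (chain, 78/21): 209.53 ÷ 3.7143 = 56.412 RPM

56.4 RPM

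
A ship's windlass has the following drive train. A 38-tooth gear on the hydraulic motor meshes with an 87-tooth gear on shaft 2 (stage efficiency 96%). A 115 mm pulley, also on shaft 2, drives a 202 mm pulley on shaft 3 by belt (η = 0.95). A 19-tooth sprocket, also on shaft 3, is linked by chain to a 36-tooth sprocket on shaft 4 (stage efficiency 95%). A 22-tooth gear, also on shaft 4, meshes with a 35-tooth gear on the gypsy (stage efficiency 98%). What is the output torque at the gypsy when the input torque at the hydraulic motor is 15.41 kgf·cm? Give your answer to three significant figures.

Gear mesh: ratio = 87/38 = 2.2895; torque at shaft 2 = 15.41 × 2.2895 × 0.96 = 33.87 kgf·cm.
Belt: ratio = 202/115 = 1.7565; torque at shaft 3 = 33.87 × 1.7565 × 0.95 = 56.518 kgf·cm.
Chain: ratio = 36/19 = 1.8947; torque at shaft 4 = 56.518 × 1.8947 × 0.95 = 101.73 kgf·cm.
Gear mesh: ratio = 35/22 = 1.5909; torque at the gypsy = 101.73 × 1.5909 × 0.98 = 158.61 kgf·cm.

159 kgf·cm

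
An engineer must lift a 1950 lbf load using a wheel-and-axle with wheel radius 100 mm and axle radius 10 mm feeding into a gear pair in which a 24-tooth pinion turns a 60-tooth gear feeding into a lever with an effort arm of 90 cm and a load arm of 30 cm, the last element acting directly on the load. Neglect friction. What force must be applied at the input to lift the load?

26 lbf

Wheel-and-axle MA = R/r = 100/10 = 10.
Gear pair MA = 60/24 = 2.5.
Lever MA = effort arm / load arm = 90/30 = 3.
Combined ideal MA = 10 × 2.5 × 3 = 75.
Effort = load / MA = 1950 / 75 = 26 lbf.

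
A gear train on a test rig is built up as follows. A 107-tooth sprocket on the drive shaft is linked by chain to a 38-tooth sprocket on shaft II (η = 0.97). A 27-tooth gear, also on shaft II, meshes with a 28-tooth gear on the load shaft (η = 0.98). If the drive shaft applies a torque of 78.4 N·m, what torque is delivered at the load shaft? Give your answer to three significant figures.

27.4 N·m

Chain: ratio = 38/107 = 0.35514; torque at shaft II = 78.4 × 0.35514 × 0.97 = 27.008 N·m.
Gear mesh: ratio = 28/27 = 1.037; torque at the load shaft = 27.008 × 1.037 × 0.98 = 27.448 N·m.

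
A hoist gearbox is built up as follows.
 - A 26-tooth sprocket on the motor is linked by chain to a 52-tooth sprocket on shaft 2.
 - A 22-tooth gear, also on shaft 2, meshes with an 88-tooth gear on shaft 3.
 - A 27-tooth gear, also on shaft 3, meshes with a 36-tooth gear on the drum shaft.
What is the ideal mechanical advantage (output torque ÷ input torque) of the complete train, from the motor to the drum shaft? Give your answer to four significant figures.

10.67

Each stage contributes driven/driver: chain 52/26 = 2, gear mesh 88/22 = 4, gear mesh 36/27 = 1.3333.
Overall: 2 × 4 × 1.3333 = 10.667.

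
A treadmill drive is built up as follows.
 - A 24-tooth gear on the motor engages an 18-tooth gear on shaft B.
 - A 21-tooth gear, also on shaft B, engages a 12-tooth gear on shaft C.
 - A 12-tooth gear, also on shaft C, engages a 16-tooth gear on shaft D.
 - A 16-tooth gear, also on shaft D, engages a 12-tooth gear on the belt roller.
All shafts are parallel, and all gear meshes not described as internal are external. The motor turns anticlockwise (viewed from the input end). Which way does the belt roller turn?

anticlockwise

the motor → shaft B: external mesh, 1 reversal → CW.
shaft B → shaft C: external mesh, 1 reversal → CCW.
shaft C → shaft D: external mesh, 1 reversal → CW.
shaft D → the belt roller: external mesh, 1 reversal → CCW.
4 reversals in total — an even number — so the belt roller turns the same way as the motor.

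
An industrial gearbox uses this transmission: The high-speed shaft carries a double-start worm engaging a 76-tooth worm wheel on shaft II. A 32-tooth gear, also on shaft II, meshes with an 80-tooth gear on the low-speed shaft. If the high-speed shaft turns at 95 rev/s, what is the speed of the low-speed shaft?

1 rev/s

the high-speed shaft → shaft II (worm, 76/2): 95 ÷ 38 = 2.5 rev/s
shaft II → the low-speed shaft (gear mesh, 80/32): 2.5 ÷ 2.5 = 1 rev/s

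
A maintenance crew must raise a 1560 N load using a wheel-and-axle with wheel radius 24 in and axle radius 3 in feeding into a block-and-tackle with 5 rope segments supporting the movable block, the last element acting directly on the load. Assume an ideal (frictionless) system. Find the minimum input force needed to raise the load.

39 N

Wheel-and-axle MA = R/r = 24/3 = 8.
Block-and-tackle MA = number of supporting rope parts = 5.
Combined ideal MA = 8 × 5 = 40.
Effort = load / MA = 1560 / 40 = 39 N.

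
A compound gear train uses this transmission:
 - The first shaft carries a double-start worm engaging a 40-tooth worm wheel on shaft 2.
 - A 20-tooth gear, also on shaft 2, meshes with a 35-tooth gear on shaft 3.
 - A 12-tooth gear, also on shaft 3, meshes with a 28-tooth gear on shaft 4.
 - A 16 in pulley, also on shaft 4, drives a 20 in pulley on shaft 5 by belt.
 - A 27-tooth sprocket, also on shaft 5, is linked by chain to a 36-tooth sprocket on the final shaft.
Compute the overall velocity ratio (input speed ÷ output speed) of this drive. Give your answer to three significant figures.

Each stage contributes driven/driver: worm 40/2 = 20, gear mesh 35/20 = 1.75, gear mesh 28/12 = 2.3333, belt 20/16 = 1.25, chain 36/27 = 1.3333.
Overall: 20 × 1.75 × 2.3333 × 1.25 × 1.3333 = 136.11.

136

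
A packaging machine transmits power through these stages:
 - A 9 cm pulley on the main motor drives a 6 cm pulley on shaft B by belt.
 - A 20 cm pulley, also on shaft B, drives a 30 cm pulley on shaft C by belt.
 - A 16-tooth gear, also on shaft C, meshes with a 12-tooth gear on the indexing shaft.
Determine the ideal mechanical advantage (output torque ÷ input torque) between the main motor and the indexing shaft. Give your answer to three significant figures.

Each stage contributes driven/driver: belt 6/9 = 0.66667, belt 30/20 = 1.5, gear mesh 12/16 = 0.75.
Overall: 0.66667 × 1.5 × 0.75 = 0.75.

0.750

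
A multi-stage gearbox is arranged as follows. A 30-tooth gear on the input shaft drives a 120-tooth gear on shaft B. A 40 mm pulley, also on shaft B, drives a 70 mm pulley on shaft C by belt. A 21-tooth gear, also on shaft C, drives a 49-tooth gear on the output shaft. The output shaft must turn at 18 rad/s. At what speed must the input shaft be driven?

Overall ratio R = 4 × 1.75 × 2.3333 = 16.333.
Required input speed = output speed × R = 18 × 16.333 = 294 rad/s.

294 rad/s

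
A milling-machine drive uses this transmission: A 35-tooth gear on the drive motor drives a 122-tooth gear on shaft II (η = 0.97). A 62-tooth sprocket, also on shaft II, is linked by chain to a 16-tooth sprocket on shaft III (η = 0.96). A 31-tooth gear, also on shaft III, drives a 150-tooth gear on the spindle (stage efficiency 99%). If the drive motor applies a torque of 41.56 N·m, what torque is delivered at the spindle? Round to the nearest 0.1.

After the gear mesh (122/35): 41.56 × 3.4857 × 0.97 = 140.52 N·m
After the chain (16/62): 140.52 × 0.25806 × 0.96 = 34.813 N·m
After the gear mesh (150/31): 34.813 × 4.8387 × 0.99 = 166.76 N·m

166.8 N·m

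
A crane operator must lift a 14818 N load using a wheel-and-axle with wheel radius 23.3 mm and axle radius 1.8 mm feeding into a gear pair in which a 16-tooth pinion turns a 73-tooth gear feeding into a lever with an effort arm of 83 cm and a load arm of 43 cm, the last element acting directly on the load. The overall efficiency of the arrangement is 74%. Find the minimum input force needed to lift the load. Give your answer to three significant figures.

176 N

Wheel-and-axle MA = R/r = 23.3/1.8 = 12.944.
Gear pair MA = 73/16 = 4.5625.
Lever MA = effort arm / load arm = 83/43 = 1.9302.
Combined ideal MA = 12.944 × 4.5625 × 1.9302 = 114.
Actual MA = 114 × 0.74 = 84.358.
Effort = load / actual MA = 14818 / 84.358 = 175.66 N.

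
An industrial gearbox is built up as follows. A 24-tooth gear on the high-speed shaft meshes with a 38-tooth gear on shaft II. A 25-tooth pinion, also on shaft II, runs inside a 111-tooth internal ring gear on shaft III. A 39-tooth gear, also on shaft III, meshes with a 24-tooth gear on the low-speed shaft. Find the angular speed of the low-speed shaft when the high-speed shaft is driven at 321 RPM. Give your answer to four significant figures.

gear mesh 38/24 = 1.5833 → 321/1.5833 = 202.74 RPM
internal gear 111/25 = 4.44 → 202.74/4.44 = 45.661 RPM
gear mesh 24/39 = 0.61538 → 45.661/0.61538 = 74.2 RPM

74.20 RPM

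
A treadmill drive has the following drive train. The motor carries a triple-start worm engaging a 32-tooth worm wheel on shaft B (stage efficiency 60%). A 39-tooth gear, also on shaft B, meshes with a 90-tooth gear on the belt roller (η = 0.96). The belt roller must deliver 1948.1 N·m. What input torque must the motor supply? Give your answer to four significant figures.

137.4 N·m

Overall ratio R = 10.667 × 2.3077 = 24.615; overall efficiency η = 0.60 × 0.96 = 0.5760.
Input torque = output torque / (R × η) = 1948.1 / (24.615 × 0.5760) = 137.4 N·m.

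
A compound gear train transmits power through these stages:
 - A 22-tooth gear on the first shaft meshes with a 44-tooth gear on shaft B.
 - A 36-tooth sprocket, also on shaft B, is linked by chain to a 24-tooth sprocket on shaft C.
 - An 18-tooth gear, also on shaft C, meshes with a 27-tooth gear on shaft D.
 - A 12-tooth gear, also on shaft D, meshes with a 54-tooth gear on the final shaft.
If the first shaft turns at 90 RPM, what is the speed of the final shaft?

10 RPM

Gear mesh: ratio = 44/22 = 2, so shaft B turns at 90 / 2 = 45 RPM.
Chain: ratio = 24/36 = 0.66667, so shaft C turns at 45 / 0.66667 = 67.5 RPM.
Gear mesh: ratio = 27/18 = 1.5, so shaft D turns at 67.5 / 1.5 = 45 RPM.
Gear mesh: ratio = 54/12 = 4.5, so the final shaft turns at 45 / 4.5 = 10 RPM.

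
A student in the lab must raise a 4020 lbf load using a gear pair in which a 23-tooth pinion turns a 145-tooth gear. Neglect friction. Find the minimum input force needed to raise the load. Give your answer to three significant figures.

638 lbf

Gear pair MA = 145/23 = 6.3043.
Effort = load / MA = 4020 / 6.3043 = 637.66 lbf.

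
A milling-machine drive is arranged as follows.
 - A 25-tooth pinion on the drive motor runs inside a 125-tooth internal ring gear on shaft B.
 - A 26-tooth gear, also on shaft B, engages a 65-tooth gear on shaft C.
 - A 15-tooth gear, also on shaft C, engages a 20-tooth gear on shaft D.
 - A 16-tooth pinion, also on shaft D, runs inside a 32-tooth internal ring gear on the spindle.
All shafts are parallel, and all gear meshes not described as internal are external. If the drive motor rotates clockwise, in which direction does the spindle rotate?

the drive motor → shaft B: internal mesh, same direction → CW.
shaft B → shaft C: external mesh, 1 reversal → CCW.
shaft C → shaft D: external mesh, 1 reversal → CW.
shaft D → the spindle: internal mesh, same direction → CW.
2 reversals in total — an even number — so the spindle turns the same way as the drive motor.

clockwise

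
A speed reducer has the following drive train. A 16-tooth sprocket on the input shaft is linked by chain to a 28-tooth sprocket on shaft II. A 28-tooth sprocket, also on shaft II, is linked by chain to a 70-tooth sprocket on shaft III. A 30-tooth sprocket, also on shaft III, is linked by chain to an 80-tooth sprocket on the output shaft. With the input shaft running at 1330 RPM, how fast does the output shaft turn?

Chain: ratio = 28/16 = 1.75, so shaft II turns at 1330 / 1.75 = 760 RPM.
Chain: ratio = 70/28 = 2.5, so shaft III turns at 760 / 2.5 = 304 RPM.
Chain: ratio = 80/30 = 2.6667, so the output shaft turns at 304 / 2.6667 = 114 RPM.

114 RPM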